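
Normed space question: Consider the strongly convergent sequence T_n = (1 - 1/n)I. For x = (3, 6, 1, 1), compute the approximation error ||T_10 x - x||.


T_10 x - x = (1 - 1/10)x - x = -x/10
||x|| = sqrt(47) = 6.8557
||T_10 x - x|| = ||x||/10 = 6.8557/10 = 0.6856

0.6856


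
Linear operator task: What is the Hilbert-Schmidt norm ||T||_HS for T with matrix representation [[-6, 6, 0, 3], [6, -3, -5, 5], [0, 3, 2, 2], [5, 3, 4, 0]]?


The Hilbert-Schmidt norm is sqrt(sum of squares of all entries).
Sum of squares = (-6)^2 + 6^2 + 0^2 + 3^2 + 6^2 + (-3)^2 + (-5)^2 + 5^2 + 0^2 + 3^2 + 2^2 + 2^2 + 5^2 + 3^2 + 4^2 + 0^2
= 36 + 36 + 0 + 9 + 36 + 9 + 25 + 25 + 0 + 9 + 4 + 4 + 25 + 9 + 16 + 0 = 243
||T||_HS = sqrt(243) = 15.5885

15.5885


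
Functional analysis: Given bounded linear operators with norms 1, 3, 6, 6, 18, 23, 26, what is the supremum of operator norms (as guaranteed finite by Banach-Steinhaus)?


By the Uniform Boundedness Principle, the supremum of norms is finite.
sup_k ||T_k|| = max(1, 3, 6, 6, 18, 23, 26) = 26

26


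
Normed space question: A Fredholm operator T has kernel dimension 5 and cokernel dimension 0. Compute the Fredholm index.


The Fredholm index is defined as ind(T) = dim(ker T) - dim(coker T)
= 5 - 0
= 5

5


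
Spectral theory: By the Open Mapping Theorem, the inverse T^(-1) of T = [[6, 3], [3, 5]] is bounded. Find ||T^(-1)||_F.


det(T) = 6*5 - 3*3 = 21
T^(-1) = (1/21) * [[5, -3], [-3, 6]] = [[0.2381, -0.1429], [-0.1429, 0.2857]]
||T^(-1)||_F^2 = 0.2381^2 + (-0.1429)^2 + (-0.1429)^2 + 0.2857^2 = 0.1791
||T^(-1)||_F = sqrt(0.1791) = 0.4232

0.4232


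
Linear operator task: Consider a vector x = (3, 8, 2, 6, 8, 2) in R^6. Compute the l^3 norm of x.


The l^3 norm = (sum |x_i|^3)^(1/3)
Sum of 3th powers = 27 + 512 + 8 + 216 + 512 + 8 = 1283
||x||_3 = (1283)^(1/3) = 10.8661

10.8661


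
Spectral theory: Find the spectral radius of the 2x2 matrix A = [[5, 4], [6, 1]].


For a 2x2 matrix, eigenvalues satisfy lambda^2 - (trace)*lambda + det = 0
trace = 5 + 1 = 6
det = 5*1 - 4*6 = -19
discriminant = 6^2 - 4*(-19) = 112
spectral radius = max |eigenvalue| = 8.2915

8.2915


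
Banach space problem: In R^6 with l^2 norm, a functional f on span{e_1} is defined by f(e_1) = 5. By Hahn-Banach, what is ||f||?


The norm of f is given by ||f|| = sup_{||x||=1} |f(x)|.
On span{e_1}, ||e_1|| = 1, so ||f|| = |f(e_1)| / ||e_1||
= |5| / 1 = 5.0000

5.0000


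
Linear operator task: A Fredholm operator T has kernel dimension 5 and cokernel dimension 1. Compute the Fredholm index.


The Fredholm index is defined as ind(T) = dim(ker T) - dim(coker T)
= 5 - 1
= 4

4


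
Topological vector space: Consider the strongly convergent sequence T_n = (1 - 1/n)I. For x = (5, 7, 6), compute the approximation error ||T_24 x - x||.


T_24 x - x = (1 - 1/24)x - x = -x/24
||x|| = sqrt(110) = 10.4881
||T_24 x - x|| = ||x||/24 = 10.4881/24 = 0.4370

0.4370


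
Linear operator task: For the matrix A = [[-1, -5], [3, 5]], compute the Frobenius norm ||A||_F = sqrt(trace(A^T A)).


||A||_F^2 = sum a_ij^2
= (-1)^2 + (-5)^2 + 3^2 + 5^2
= 1 + 25 + 9 + 25 = 60
||A||_F = sqrt(60) = 7.7460

7.7460


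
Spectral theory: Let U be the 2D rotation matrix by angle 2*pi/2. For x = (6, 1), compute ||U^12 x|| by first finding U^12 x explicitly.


U is a rotation by theta = 2*pi/2
U^12 = rotation by 12*theta = 24*pi/2 = 0*pi/2 (mod 2*pi)
cos(0*pi/2) = 1.0000, sin(0*pi/2) = 0.0000
U^12 x = (1.0000 * 6 - 0.0000 * 1, 0.0000 * 6 + 1.0000 * 1)
= (6.0000, 1.0000)
||U^12 x|| = sqrt(6.0000^2 + 1.0000^2) = sqrt(37.0000) = 6.0828

6.0828


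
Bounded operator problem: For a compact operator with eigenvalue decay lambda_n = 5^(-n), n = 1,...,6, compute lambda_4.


The eigenvalue formula gives lambda_4 = 1/5^4
= 1/625
= 0.0016

0.0016


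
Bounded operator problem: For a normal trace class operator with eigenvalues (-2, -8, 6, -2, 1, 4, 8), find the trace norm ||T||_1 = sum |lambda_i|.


For a normal operator, singular values equal |eigenvalues|.
Trace norm = sum |lambda_i| = 2 + 8 + 6 + 2 + 1 + 4 + 8
= 31

31


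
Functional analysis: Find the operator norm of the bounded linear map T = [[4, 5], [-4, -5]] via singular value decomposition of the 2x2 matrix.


A^T A = [[32, 40], [40, 50]]
trace(A^T A) = 82, det(A^T A) = 0
discriminant = 82^2 - 4*0 = 6724
Largest eigenvalue of A^T A = (trace + sqrt(disc))/2 = 82.0000
||T|| = sqrt(82.0000) = 9.0554

9.0554


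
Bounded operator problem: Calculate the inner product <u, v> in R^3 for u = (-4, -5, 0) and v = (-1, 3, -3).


Computing the standard inner product <u, v> = sum u_i * v_i
= -4*-1 + -5*3 + 0*-3
= 4 + -15 + 0
= -11

-11


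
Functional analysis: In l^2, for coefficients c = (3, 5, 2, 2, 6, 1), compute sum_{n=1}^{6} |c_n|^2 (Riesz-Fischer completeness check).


sum |c_n|^2 = 3^2 + 5^2 + 2^2 + 2^2 + 6^2 + 1^2
= 9 + 25 + 4 + 4 + 36 + 1
= 79

79


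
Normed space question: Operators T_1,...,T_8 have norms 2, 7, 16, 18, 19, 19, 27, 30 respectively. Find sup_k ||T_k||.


By the Uniform Boundedness Principle, the supremum of norms is finite.
sup_k ||T_k|| = max(2, 7, 16, 18, 19, 19, 27, 30) = 30

30


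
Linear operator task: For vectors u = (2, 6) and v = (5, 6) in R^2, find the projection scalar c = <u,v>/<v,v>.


Computing <u,v> = 2*5 + 6*6 = 46
Computing <v,v> = 5^2 + 6^2 = 61
Projection coefficient = 46/61 = 0.7541

0.7541


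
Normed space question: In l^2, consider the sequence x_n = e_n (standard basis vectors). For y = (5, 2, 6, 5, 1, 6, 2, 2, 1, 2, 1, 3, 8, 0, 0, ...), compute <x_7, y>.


x_7 = e_7 is the standard basis vector with 1 in position 7.
<x_7, y> = y_7 = 2
As n -> infinity, <x_n, y> -> 0, confirming weak convergence of (x_n) to 0.

2


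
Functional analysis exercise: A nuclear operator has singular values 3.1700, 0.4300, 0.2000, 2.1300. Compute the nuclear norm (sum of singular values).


The nuclear norm is the sum of all singular values.
||T||_1 = 3.1700 + 0.4300 + 0.2000 + 2.1300
= 5.9300

5.9300


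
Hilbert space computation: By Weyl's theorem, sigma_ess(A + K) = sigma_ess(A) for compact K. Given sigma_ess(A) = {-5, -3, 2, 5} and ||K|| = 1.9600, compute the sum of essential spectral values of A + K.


By Weyl's theorem, the essential spectrum is invariant under compact perturbations.
sigma_ess(A + K) = sigma_ess(A) = {-5, -3, 2, 5}
Sum = -5 + -3 + 2 + 5 = -1

-1


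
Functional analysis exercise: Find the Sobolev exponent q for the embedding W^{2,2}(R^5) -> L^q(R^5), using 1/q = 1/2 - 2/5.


Using the Sobolev embedding formula: 1/q = 1/p - k/n
1/q = 1/2 - 2/5 = 1/10
q = 1/(1/10) = 10

10.0000


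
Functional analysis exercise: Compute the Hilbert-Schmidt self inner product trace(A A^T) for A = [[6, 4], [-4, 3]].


trace(A * A^T) = sum of squares of all entries
= 6^2 + 4^2 + (-4)^2 + 3^2
= 36 + 16 + 16 + 9
= 77

77


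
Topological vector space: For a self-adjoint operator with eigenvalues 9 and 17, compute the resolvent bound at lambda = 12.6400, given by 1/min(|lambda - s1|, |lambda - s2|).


dist(12.6400, {9, 17}) = min(|12.6400 - 9|, |12.6400 - 17|)
= min(3.6400, 4.3600) = 3.6400
Resolvent bound = 1/3.6400 = 0.2747

0.2747


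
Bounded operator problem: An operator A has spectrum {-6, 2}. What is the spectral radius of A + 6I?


Spectrum of A + 6I = {0, 8}
Spectral radius = max |lambda| over the shifted spectrum
= max(0, 8) = 8

8


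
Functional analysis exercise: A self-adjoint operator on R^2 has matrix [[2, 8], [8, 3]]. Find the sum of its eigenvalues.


For a self-adjoint (symmetric) matrix, the eigenvalues are real.
The sum of eigenvalues equals the trace of the matrix.
trace = 2 + 3 = 5

5


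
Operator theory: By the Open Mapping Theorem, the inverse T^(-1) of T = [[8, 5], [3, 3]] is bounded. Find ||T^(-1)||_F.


det(T) = 8*3 - 5*3 = 9
T^(-1) = (1/9) * [[3, -5], [-3, 8]] = [[0.3333, -0.5556], [-0.3333, 0.8889]]
||T^(-1)||_F^2 = 0.3333^2 + (-0.5556)^2 + (-0.3333)^2 + 0.8889^2 = 1.3210
||T^(-1)||_F = sqrt(1.3210) = 1.1493

1.1493


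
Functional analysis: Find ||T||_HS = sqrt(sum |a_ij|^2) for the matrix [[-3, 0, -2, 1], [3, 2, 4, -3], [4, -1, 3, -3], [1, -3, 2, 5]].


The Hilbert-Schmidt norm is sqrt(sum of squares of all entries).
Sum of squares = (-3)^2 + 0^2 + (-2)^2 + 1^2 + 3^2 + 2^2 + 4^2 + (-3)^2 + 4^2 + (-1)^2 + 3^2 + (-3)^2 + 1^2 + (-3)^2 + 2^2 + 5^2
= 9 + 0 + 4 + 1 + 9 + 4 + 16 + 9 + 16 + 1 + 9 + 9 + 1 + 9 + 4 + 25 = 126
||T||_HS = sqrt(126) = 11.2250

11.2250


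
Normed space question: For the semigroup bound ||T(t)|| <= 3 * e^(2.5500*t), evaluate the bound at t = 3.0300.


||T(3.0300)|| <= 3 * exp(2.5500 * 3.0300)
= 3 * exp(7.7265)
= 3 * 2267.6515
= 6802.9545

6802.9545


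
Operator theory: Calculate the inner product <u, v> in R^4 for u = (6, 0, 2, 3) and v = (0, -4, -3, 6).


Computing the standard inner product <u, v> = sum u_i * v_i
= 6*0 + 0*-4 + 2*-3 + 3*6
= 0 + 0 + -6 + 18
= 12

12


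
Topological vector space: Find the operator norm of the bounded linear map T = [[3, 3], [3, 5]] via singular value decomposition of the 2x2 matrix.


A^T A = [[18, 24], [24, 34]]
trace(A^T A) = 52, det(A^T A) = 36
discriminant = 52^2 - 4*36 = 2560
Largest eigenvalue of A^T A = (trace + sqrt(disc))/2 = 51.2982
||T|| = sqrt(51.2982) = 7.1623

7.1623


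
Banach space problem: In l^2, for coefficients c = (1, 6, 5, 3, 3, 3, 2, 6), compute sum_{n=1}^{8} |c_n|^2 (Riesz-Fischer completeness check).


sum |c_n|^2 = 1^2 + 6^2 + 5^2 + 3^2 + 3^2 + 3^2 + 2^2 + 6^2
= 1 + 36 + 25 + 9 + 9 + 9 + 4 + 36
= 129

129


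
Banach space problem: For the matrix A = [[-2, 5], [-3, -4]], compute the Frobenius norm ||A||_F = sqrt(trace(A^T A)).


||A||_F^2 = sum a_ij^2
= (-2)^2 + 5^2 + (-3)^2 + (-4)^2
= 4 + 25 + 9 + 16 = 54
||A||_F = sqrt(54) = 7.3485

7.3485


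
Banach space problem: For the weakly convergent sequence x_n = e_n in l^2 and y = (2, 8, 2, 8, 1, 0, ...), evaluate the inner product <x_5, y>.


x_5 = e_5 is the standard basis vector with 1 in position 5.
<x_5, y> = y_5 = 1
As n -> infinity, <x_n, y> -> 0, confirming weak convergence of (x_n) to 0.

1


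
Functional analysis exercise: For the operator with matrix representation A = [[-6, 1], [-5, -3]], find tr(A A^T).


trace(A * A^T) = sum of squares of all entries
= (-6)^2 + 1^2 + (-5)^2 + (-3)^2
= 36 + 1 + 25 + 9
= 71

71


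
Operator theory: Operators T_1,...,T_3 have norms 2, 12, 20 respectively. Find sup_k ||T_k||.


By the Uniform Boundedness Principle, the supremum of norms is finite.
sup_k ||T_k|| = max(2, 12, 20) = 20

20


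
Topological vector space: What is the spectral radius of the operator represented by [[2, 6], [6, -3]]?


For a 2x2 matrix, eigenvalues satisfy lambda^2 - (trace)*lambda + det = 0
trace = 2 + -3 = -1
det = 2*-3 - 6*6 = -42
discriminant = (-1)^2 - 4*(-42) = 169
spectral radius = max |eigenvalue| = 7.0000

7.0000


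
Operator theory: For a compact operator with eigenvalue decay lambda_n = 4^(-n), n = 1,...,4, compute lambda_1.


The eigenvalue formula gives lambda_1 = 1/4^1
= 1/4
= 0.2500

0.2500


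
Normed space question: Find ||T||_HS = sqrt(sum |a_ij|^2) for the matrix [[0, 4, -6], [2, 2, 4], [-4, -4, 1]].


The Hilbert-Schmidt norm is sqrt(sum of squares of all entries).
Sum of squares = 0^2 + 4^2 + (-6)^2 + 2^2 + 2^2 + 4^2 + (-4)^2 + (-4)^2 + 1^2
= 0 + 16 + 36 + 4 + 4 + 16 + 16 + 16 + 1 = 109
||T||_HS = sqrt(109) = 10.4403

10.4403


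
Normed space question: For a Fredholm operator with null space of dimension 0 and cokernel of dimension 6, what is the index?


The Fredholm index is defined as ind(T) = dim(ker T) - dim(coker T)
= 0 - 6
= -6

-6


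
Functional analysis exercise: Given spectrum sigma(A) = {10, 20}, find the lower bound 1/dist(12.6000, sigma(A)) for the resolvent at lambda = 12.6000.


dist(12.6000, {10, 20}) = min(|12.6000 - 10|, |12.6000 - 20|)
= min(2.6000, 7.4000) = 2.6000
Resolvent bound = 1/2.6000 = 0.3846

0.3846


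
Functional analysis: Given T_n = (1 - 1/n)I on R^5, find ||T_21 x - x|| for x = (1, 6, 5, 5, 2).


T_21 x - x = (1 - 1/21)x - x = -x/21
||x|| = sqrt(91) = 9.5394
||T_21 x - x|| = ||x||/21 = 9.5394/21 = 0.4543

0.4543


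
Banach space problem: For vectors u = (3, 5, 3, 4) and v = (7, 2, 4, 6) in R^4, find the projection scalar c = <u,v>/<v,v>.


Computing <u,v> = 3*7 + 5*2 + 3*4 + 4*6 = 67
Computing <v,v> = 7^2 + 2^2 + 4^2 + 6^2 = 105
Projection coefficient = 67/105 = 0.6381

0.6381


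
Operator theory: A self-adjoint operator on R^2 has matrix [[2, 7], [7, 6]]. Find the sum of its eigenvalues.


For a self-adjoint (symmetric) matrix, the eigenvalues are real.
The sum of eigenvalues equals the trace of the matrix.
trace = 2 + 6 = 8

8


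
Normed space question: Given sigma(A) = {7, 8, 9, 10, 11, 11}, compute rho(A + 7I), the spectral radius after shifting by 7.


Spectrum of A + 7I = {14, 15, 16, 17, 18, 18}
Spectral radius = max |lambda| over the shifted spectrum
= max(14, 15, 16, 17, 18, 18) = 18

18


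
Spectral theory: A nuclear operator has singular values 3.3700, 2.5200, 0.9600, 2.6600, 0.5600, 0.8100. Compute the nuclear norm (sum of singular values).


The nuclear norm is the sum of all singular values.
||T||_1 = 3.3700 + 2.5200 + 0.9600 + 2.6600 + 0.5600 + 0.8100
= 10.8800

10.8800


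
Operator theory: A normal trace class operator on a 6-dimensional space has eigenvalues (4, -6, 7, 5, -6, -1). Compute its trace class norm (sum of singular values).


For a normal operator, singular values equal |eigenvalues|.
Trace norm = sum |lambda_i| = 4 + 6 + 7 + 5 + 6 + 1
= 29

29


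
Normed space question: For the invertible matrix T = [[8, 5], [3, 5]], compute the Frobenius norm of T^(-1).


det(T) = 8*5 - 5*3 = 25
T^(-1) = (1/25) * [[5, -5], [-3, 8]] = [[0.2000, -0.2000], [-0.1200, 0.3200]]
||T^(-1)||_F^2 = 0.2000^2 + (-0.2000)^2 + (-0.1200)^2 + 0.3200^2 = 0.1968
||T^(-1)||_F = sqrt(0.1968) = 0.4436

0.4436


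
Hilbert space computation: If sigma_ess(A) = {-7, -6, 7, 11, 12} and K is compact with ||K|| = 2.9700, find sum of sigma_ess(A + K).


By Weyl's theorem, the essential spectrum is invariant under compact perturbations.
sigma_ess(A + K) = sigma_ess(A) = {-7, -6, 7, 11, 12}
Sum = -7 + -6 + 7 + 11 + 12 = 17

17


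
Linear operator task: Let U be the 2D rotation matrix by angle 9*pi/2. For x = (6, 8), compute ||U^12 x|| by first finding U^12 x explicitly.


U is a rotation by theta = 9*pi/2
U^12 = rotation by 12*theta = 108*pi/2 = 0*pi/2 (mod 2*pi)
cos(0*pi/2) = 1.0000, sin(0*pi/2) = 0.0000
U^12 x = (1.0000 * 6 - 0.0000 * 8, 0.0000 * 6 + 1.0000 * 8)
= (6.0000, 8.0000)
||U^12 x|| = sqrt(6.0000^2 + 8.0000^2) = sqrt(100.0000) = 10.0000

10.0000


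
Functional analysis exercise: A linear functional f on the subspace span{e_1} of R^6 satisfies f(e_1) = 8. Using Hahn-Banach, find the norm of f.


The norm of f is given by ||f|| = sup_{||x||=1} |f(x)|.
On span{e_1}, ||e_1|| = 1, so ||f|| = |f(e_1)| / ||e_1||
= |8| / 1 = 8.0000

8.0000


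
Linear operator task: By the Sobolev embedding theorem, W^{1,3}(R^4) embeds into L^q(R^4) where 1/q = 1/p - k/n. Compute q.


Using the Sobolev embedding formula: 1/q = 1/p - k/n
1/q = 1/3 - 1/4 = 1/12
q = 1/(1/12) = 12

12.0000


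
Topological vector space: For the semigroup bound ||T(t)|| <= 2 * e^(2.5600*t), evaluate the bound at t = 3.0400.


||T(3.0400)|| <= 2 * exp(2.5600 * 3.0400)
= 2 * exp(7.7824)
= 2 * 2398.0232
= 4796.0464

4796.0464


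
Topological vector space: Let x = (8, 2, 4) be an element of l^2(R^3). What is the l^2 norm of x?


The l^2 norm = (sum |x_i|^2)^(1/2)
Sum of 2th powers = 64 + 4 + 16 = 84
||x||_2 = (84)^(1/2) = 9.1652

9.1652


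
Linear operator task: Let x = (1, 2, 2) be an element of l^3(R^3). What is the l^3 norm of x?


The l^3 norm = (sum |x_i|^3)^(1/3)
Sum of 3th powers = 1 + 8 + 8 = 17
||x||_3 = (17)^(1/3) = 2.5713

2.5713


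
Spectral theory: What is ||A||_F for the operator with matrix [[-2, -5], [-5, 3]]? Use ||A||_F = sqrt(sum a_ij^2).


||A||_F^2 = sum a_ij^2
= (-2)^2 + (-5)^2 + (-5)^2 + 3^2
= 4 + 25 + 25 + 9 = 63
||A||_F = sqrt(63) = 7.9373

7.9373


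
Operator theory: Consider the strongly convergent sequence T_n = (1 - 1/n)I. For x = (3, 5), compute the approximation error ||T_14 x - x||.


T_14 x - x = (1 - 1/14)x - x = -x/14
||x|| = sqrt(34) = 5.8310
||T_14 x - x|| = ||x||/14 = 5.8310/14 = 0.4165

0.4165


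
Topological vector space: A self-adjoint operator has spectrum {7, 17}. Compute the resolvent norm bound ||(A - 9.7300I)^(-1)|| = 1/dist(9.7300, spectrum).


dist(9.7300, {7, 17}) = min(|9.7300 - 7|, |9.7300 - 17|)
= min(2.7300, 7.2700) = 2.7300
Resolvent bound = 1/2.7300 = 0.3663

0.3663


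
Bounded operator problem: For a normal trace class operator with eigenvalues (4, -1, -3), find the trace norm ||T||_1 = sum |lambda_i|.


For a normal operator, singular values equal |eigenvalues|.
Trace norm = sum |lambda_i| = 4 + 1 + 3
= 8

8


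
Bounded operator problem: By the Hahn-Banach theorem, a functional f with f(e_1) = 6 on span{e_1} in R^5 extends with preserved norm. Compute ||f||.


The norm of f is given by ||f|| = sup_{||x||=1} |f(x)|.
On span{e_1}, ||e_1|| = 1, so ||f|| = |f(e_1)| / ||e_1||
= |6| / 1 = 6.0000

6.0000


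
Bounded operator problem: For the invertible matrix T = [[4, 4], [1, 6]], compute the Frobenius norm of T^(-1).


det(T) = 4*6 - 4*1 = 20
T^(-1) = (1/20) * [[6, -4], [-1, 4]] = [[0.3000, -0.2000], [-0.0500, 0.2000]]
||T^(-1)||_F^2 = 0.3000^2 + (-0.2000)^2 + (-0.0500)^2 + 0.2000^2 = 0.1725
||T^(-1)||_F = sqrt(0.1725) = 0.4153

0.4153


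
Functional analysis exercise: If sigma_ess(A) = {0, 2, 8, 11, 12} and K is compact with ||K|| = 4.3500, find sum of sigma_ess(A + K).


By Weyl's theorem, the essential spectrum is invariant under compact perturbations.
sigma_ess(A + K) = sigma_ess(A) = {0, 2, 8, 11, 12}
Sum = 0 + 2 + 8 + 11 + 12 = 33

33


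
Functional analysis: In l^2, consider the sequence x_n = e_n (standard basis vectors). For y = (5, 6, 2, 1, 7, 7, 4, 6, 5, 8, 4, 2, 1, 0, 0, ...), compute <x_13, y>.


x_13 = e_13 is the standard basis vector with 1 in position 13.
<x_13, y> = y_13 = 1
As n -> infinity, <x_n, y> -> 0, confirming weak convergence of (x_n) to 0.

1


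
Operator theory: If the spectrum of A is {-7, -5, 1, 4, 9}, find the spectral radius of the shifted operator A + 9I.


Spectrum of A + 9I = {2, 4, 10, 13, 18}
Spectral radius = max |lambda| over the shifted spectrum
= max(2, 4, 10, 13, 18) = 18

18


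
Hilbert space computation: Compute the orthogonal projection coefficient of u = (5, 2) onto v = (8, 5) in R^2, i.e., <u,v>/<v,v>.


Computing <u,v> = 5*8 + 2*5 = 50
Computing <v,v> = 8^2 + 5^2 = 89
Projection coefficient = 50/89 = 0.5618

0.5618


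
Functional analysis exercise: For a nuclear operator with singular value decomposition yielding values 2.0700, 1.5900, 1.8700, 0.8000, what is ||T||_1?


The nuclear norm is the sum of all singular values.
||T||_1 = 2.0700 + 1.5900 + 1.8700 + 0.8000
= 6.3300

6.3300


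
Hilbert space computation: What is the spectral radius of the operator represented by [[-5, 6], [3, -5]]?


For a 2x2 matrix, eigenvalues satisfy lambda^2 - (trace)*lambda + det = 0
trace = -5 + -5 = -10
det = -5*-5 - 6*3 = 7
discriminant = (-10)^2 - 4*(7) = 72
spectral radius = max |eigenvalue| = 9.2426

9.2426


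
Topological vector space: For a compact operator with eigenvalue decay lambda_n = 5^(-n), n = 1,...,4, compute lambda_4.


The eigenvalue formula gives lambda_4 = 1/5^4
= 1/625
= 0.0016

0.0016


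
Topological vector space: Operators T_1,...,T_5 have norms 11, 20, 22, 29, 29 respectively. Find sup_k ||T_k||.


By the Uniform Boundedness Principle, the supremum of norms is finite.
sup_k ||T_k|| = max(11, 20, 22, 29, 29) = 29

29


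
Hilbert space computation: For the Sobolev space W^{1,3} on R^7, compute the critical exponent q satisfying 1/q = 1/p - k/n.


Using the Sobolev embedding formula: 1/q = 1/p - k/n
1/q = 1/3 - 1/7 = 4/21
q = 1/(4/21) = 21/4 = 5.2500

5.2500


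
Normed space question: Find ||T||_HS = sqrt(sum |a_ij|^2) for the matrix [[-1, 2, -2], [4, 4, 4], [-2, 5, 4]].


The Hilbert-Schmidt norm is sqrt(sum of squares of all entries).
Sum of squares = (-1)^2 + 2^2 + (-2)^2 + 4^2 + 4^2 + 4^2 + (-2)^2 + 5^2 + 4^2
= 1 + 4 + 4 + 16 + 16 + 16 + 4 + 25 + 16 = 102
||T||_HS = sqrt(102) = 10.0995

10.0995


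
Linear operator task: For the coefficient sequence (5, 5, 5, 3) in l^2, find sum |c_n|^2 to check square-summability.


sum |c_n|^2 = 5^2 + 5^2 + 5^2 + 3^2
= 25 + 25 + 25 + 9
= 84

84


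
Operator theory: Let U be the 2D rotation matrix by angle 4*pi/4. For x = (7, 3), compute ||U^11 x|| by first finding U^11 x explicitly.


U is a rotation by theta = 4*pi/4
U^11 = rotation by 11*theta = 44*pi/4 = 4*pi/4 (mod 2*pi)
cos(4*pi/4) = -1.0000, sin(4*pi/4) = 0.0000
U^11 x = (-1.0000 * 7 - 0.0000 * 3, 0.0000 * 7 + -1.0000 * 3)
= (-7.0000, -3.0000)
||U^11 x|| = sqrt((-7.0000)^2 + (-3.0000)^2) = sqrt(58.0000) = 7.6158

7.6158


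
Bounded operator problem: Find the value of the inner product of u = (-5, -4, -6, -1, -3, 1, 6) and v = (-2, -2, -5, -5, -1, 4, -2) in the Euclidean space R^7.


Computing the standard inner product <u, v> = sum u_i * v_i
= -5*-2 + -4*-2 + -6*-5 + -1*-5 + -3*-1 + 1*4 + 6*-2
= 10 + 8 + 30 + 5 + 3 + 4 + -12
= 48

48


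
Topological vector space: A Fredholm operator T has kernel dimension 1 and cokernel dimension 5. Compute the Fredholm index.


The Fredholm index is defined as ind(T) = dim(ker T) - dim(coker T)
= 1 - 5
= -4

-4


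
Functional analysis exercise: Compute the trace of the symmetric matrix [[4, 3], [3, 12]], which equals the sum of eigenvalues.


For a self-adjoint (symmetric) matrix, the eigenvalues are real.
The sum of eigenvalues equals the trace of the matrix.
trace = 4 + 12 = 16

16


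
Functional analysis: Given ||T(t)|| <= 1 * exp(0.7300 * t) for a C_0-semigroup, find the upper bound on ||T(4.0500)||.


||T(4.0500)|| <= 1 * exp(0.7300 * 4.0500)
= 1 * exp(2.9565)
= 1 * 19.2305
= 19.2305

19.2305


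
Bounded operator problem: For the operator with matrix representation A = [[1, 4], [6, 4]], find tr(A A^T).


trace(A * A^T) = sum of squares of all entries
= 1^2 + 4^2 + 6^2 + 4^2
= 1 + 16 + 36 + 16
= 69

69


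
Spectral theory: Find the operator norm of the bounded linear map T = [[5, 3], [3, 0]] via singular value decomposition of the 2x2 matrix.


A^T A = [[34, 15], [15, 9]]
trace(A^T A) = 43, det(A^T A) = 81
discriminant = 43^2 - 4*81 = 1525
Largest eigenvalue of A^T A = (trace + sqrt(disc))/2 = 41.0256
||T|| = sqrt(41.0256) = 6.4051

6.4051


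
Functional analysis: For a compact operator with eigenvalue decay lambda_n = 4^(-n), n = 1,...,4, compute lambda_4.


The eigenvalue formula gives lambda_4 = 1/4^4
= 1/256
= 0.0039

0.0039


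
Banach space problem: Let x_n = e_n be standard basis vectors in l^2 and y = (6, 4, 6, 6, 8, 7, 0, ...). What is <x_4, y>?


x_4 = e_4 is the standard basis vector with 1 in position 4.
<x_4, y> = y_4 = 6
As n -> infinity, <x_n, y> -> 0, confirming weak convergence of (x_n) to 0.

6


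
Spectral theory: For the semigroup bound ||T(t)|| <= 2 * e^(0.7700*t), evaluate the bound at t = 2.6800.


||T(2.6800)|| <= 2 * exp(0.7700 * 2.6800)
= 2 * exp(2.0636)
= 2 * 7.8743
= 15.7485

15.7485


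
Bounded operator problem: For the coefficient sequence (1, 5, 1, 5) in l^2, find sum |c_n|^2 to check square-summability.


sum |c_n|^2 = 1^2 + 5^2 + 1^2 + 5^2
= 1 + 25 + 1 + 25
= 52

52


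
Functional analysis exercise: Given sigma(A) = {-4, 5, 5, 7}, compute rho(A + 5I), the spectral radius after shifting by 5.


Spectrum of A + 5I = {1, 10, 10, 12}
Spectral radius = max |lambda| over the shifted spectrum
= max(1, 10, 10, 12) = 12

12


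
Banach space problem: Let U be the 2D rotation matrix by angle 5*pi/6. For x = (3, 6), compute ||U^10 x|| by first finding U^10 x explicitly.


U is a rotation by theta = 5*pi/6
U^10 = rotation by 10*theta = 50*pi/6 = 2*pi/6 (mod 2*pi)
cos(2*pi/6) = 0.5000, sin(2*pi/6) = 0.8660
U^10 x = (0.5000 * 3 - 0.8660 * 6, 0.8660 * 3 + 0.5000 * 6)
= (-3.6962, 5.5981)
||U^10 x|| = sqrt((-3.6962)^2 + 5.5981^2) = sqrt(45.0000) = 6.7082

6.7082


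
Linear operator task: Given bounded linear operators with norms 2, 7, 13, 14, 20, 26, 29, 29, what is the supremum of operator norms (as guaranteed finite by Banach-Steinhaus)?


By the Uniform Boundedness Principle, the supremum of norms is finite.
sup_k ||T_k|| = max(2, 7, 13, 14, 20, 26, 29, 29) = 29

29


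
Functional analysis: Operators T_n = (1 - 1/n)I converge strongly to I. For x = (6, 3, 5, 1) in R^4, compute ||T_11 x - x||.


T_11 x - x = (1 - 1/11)x - x = -x/11
||x|| = sqrt(71) = 8.4261
||T_11 x - x|| = ||x||/11 = 8.4261/11 = 0.7660

0.7660


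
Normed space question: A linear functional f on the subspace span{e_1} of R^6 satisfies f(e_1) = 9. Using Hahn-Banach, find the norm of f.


The norm of f is given by ||f|| = sup_{||x||=1} |f(x)|.
On span{e_1}, ||e_1|| = 1, so ||f|| = |f(e_1)| / ||e_1||
= |9| / 1 = 9.0000

9.0000


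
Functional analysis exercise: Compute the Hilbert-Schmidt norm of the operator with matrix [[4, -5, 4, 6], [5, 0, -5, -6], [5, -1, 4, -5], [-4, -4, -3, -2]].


The Hilbert-Schmidt norm is sqrt(sum of squares of all entries).
Sum of squares = 4^2 + (-5)^2 + 4^2 + 6^2 + 5^2 + 0^2 + (-5)^2 + (-6)^2 + 5^2 + (-1)^2 + 4^2 + (-5)^2 + (-4)^2 + (-4)^2 + (-3)^2 + (-2)^2
= 16 + 25 + 16 + 36 + 25 + 0 + 25 + 36 + 25 + 1 + 16 + 25 + 16 + 16 + 9 + 4 = 291
||T||_HS = sqrt(291) = 17.0587

17.0587


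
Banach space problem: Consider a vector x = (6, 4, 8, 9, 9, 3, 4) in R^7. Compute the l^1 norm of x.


The l^1 norm equals the sum of absolute values of all components.
||x||_1 = 6 + 4 + 8 + 9 + 9 + 3 + 4
= 43

43.0000


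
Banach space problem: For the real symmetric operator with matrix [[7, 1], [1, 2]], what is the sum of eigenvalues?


For a self-adjoint (symmetric) matrix, the eigenvalues are real.
The sum of eigenvalues equals the trace of the matrix.
trace = 7 + 2 = 9

9


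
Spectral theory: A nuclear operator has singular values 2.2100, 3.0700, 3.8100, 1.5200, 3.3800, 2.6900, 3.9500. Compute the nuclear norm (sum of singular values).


The nuclear norm is the sum of all singular values.
||T||_1 = 2.2100 + 3.0700 + 3.8100 + 1.5200 + 3.3800 + 2.6900 + 3.9500
= 20.6300

20.6300


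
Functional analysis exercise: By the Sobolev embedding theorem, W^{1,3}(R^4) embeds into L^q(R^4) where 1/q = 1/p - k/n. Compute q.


Using the Sobolev embedding formula: 1/q = 1/p - k/n
1/q = 1/3 - 1/4 = 1/12
q = 1/(1/12) = 12

12.0000


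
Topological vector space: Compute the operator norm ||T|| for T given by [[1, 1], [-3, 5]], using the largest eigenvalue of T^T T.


A^T A = [[10, -14], [-14, 26]]
trace(A^T A) = 36, det(A^T A) = 64
discriminant = 36^2 - 4*64 = 1040
Largest eigenvalue of A^T A = (trace + sqrt(disc))/2 = 34.1245
||T|| = sqrt(34.1245) = 5.8416

5.8416


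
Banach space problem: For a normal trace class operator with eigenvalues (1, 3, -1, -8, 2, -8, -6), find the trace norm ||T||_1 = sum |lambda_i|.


For a normal operator, singular values equal |eigenvalues|.
Trace norm = sum |lambda_i| = 1 + 3 + 1 + 8 + 2 + 8 + 6
= 29

29


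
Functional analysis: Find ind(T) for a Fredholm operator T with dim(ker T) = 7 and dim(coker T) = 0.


The Fredholm index is defined as ind(T) = dim(ker T) - dim(coker T)
= 7 - 0
= 7

7


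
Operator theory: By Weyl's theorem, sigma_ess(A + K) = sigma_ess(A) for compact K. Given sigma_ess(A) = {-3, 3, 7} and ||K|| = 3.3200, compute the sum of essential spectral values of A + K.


By Weyl's theorem, the essential spectrum is invariant under compact perturbations.
sigma_ess(A + K) = sigma_ess(A) = {-3, 3, 7}
Sum = -3 + 3 + 7 = 7

7


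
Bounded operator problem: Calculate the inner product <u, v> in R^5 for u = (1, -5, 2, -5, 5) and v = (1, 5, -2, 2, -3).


Computing the standard inner product <u, v> = sum u_i * v_i
= 1*1 + -5*5 + 2*-2 + -5*2 + 5*-3
= 1 + -25 + -4 + -10 + -15
= -53

-53


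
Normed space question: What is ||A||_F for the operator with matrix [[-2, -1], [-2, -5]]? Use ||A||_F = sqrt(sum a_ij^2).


||A||_F^2 = sum a_ij^2
= (-2)^2 + (-1)^2 + (-2)^2 + (-5)^2
= 4 + 1 + 4 + 25 = 34
||A||_F = sqrt(34) = 5.8310

5.8310


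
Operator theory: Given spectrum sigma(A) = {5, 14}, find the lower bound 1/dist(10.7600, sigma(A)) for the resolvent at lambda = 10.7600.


dist(10.7600, {5, 14}) = min(|10.7600 - 5|, |10.7600 - 14|)
= min(5.7600, 3.2400) = 3.2400
Resolvent bound = 1/3.2400 = 0.3086

0.3086


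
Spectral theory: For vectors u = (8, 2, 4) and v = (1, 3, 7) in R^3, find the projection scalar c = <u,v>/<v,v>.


Computing <u,v> = 8*1 + 2*3 + 4*7 = 42
Computing <v,v> = 1^2 + 3^2 + 7^2 = 59
Projection coefficient = 42/59 = 0.7119

0.7119


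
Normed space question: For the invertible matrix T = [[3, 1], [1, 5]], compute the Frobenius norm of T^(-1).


det(T) = 3*5 - 1*1 = 14
T^(-1) = (1/14) * [[5, -1], [-1, 3]] = [[0.3571, -0.0714], [-0.0714, 0.2143]]
||T^(-1)||_F^2 = 0.3571^2 + (-0.0714)^2 + (-0.0714)^2 + 0.2143^2 = 0.1837
||T^(-1)||_F = sqrt(0.1837) = 0.4286

0.4286


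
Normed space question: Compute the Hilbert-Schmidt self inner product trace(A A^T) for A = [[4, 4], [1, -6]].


trace(A * A^T) = sum of squares of all entries
= 4^2 + 4^2 + 1^2 + (-6)^2
= 16 + 16 + 1 + 36
= 69

69


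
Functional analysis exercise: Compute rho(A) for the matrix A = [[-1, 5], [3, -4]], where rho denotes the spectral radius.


For a 2x2 matrix, eigenvalues satisfy lambda^2 - (trace)*lambda + det = 0
trace = -1 + -4 = -5
det = -1*-4 - 5*3 = -11
discriminant = (-5)^2 - 4*(-11) = 69
spectral radius = max |eigenvalue| = 6.6533

6.6533


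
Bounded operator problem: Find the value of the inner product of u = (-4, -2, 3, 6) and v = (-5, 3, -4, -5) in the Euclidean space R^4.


Computing the standard inner product <u, v> = sum u_i * v_i
= -4*-5 + -2*3 + 3*-4 + 6*-5
= 20 + -6 + -12 + -30
= -28

-28


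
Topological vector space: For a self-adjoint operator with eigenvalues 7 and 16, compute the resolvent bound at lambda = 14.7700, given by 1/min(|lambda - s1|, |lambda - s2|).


dist(14.7700, {7, 16}) = min(|14.7700 - 7|, |14.7700 - 16|)
= min(7.7700, 1.2300) = 1.2300
Resolvent bound = 1/1.2300 = 0.8130

0.8130


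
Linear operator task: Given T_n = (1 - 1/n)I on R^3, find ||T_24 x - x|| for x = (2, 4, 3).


T_24 x - x = (1 - 1/24)x - x = -x/24
||x|| = sqrt(29) = 5.3852
||T_24 x - x|| = ||x||/24 = 5.3852/24 = 0.2244

0.2244


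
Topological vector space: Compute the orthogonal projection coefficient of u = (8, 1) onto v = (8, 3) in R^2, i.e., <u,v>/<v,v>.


Computing <u,v> = 8*8 + 1*3 = 67
Computing <v,v> = 8^2 + 3^2 = 73
Projection coefficient = 67/73 = 0.9178

0.9178


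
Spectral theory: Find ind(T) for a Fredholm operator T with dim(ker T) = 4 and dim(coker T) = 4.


The Fredholm index is defined as ind(T) = dim(ker T) - dim(coker T)
= 4 - 4
= 0

0


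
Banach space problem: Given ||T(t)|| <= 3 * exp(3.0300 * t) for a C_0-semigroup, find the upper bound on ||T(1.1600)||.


||T(1.1600)|| <= 3 * exp(3.0300 * 1.1600)
= 3 * exp(3.5148)
= 3 * 33.6092
= 100.8276

100.8276


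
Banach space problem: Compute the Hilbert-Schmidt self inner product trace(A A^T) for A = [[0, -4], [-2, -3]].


trace(A * A^T) = sum of squares of all entries
= 0^2 + (-4)^2 + (-2)^2 + (-3)^2
= 0 + 16 + 4 + 9
= 29

29


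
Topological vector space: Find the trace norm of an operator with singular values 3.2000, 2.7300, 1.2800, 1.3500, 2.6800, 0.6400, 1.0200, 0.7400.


The nuclear norm is the sum of all singular values.
||T||_1 = 3.2000 + 2.7300 + 1.2800 + 1.3500 + 2.6800 + 0.6400 + 1.0200 + 0.7400
= 13.6400

13.6400


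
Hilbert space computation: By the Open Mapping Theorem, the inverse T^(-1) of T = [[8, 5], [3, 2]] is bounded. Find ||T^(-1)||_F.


det(T) = 8*2 - 5*3 = 1
T^(-1) = (1/1) * [[2, -5], [-3, 8]] = [[2.0000, -5.0000], [-3.0000, 8.0000]]
||T^(-1)||_F^2 = 2.0000^2 + (-5.0000)^2 + (-3.0000)^2 + 8.0000^2 = 102.0000
||T^(-1)||_F = sqrt(102.0000) = 10.0995

10.0995


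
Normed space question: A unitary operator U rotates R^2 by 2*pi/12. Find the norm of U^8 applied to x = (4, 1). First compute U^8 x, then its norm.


U is a rotation by theta = 2*pi/12
U^8 = rotation by 8*theta = 16*pi/12
cos(16*pi/12) = -0.5000, sin(16*pi/12) = -0.8660
U^8 x = (-0.5000 * 4 - -0.8660 * 1, -0.8660 * 4 + -0.5000 * 1)
= (-1.1340, -3.9641)
||U^8 x|| = sqrt((-1.1340)^2 + (-3.9641)^2) = sqrt(17.0000) = 4.1231

4.1231


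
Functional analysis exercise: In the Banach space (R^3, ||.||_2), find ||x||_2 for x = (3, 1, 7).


The l^2 norm = (sum |x_i|^2)^(1/2)
Sum of 2th powers = 9 + 1 + 49 = 59
||x||_2 = (59)^(1/2) = 7.6811

7.6811


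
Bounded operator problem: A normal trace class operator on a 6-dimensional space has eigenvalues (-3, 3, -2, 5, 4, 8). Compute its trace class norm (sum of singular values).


For a normal operator, singular values equal |eigenvalues|.
Trace norm = sum |lambda_i| = 3 + 3 + 2 + 5 + 4 + 8
= 25

25


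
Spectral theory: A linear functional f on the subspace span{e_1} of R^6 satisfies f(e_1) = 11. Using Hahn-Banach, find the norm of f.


The norm of f is given by ||f|| = sup_{||x||=1} |f(x)|.
On span{e_1}, ||e_1|| = 1, so ||f|| = |f(e_1)| / ||e_1||
= |11| / 1 = 11.0000

11.0000


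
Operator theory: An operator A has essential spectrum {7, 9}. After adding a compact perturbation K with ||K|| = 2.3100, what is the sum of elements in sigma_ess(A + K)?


By Weyl's theorem, the essential spectrum is invariant under compact perturbations.
sigma_ess(A + K) = sigma_ess(A) = {7, 9}
Sum = 7 + 9 = 16

16


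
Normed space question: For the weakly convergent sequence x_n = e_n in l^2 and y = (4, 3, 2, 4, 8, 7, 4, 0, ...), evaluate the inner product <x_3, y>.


x_3 = e_3 is the standard basis vector with 1 in position 3.
<x_3, y> = y_3 = 2
As n -> infinity, <x_n, y> -> 0, confirming weak convergence of (x_n) to 0.

2


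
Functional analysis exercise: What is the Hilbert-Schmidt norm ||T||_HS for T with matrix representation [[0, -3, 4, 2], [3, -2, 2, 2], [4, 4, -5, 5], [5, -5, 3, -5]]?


The Hilbert-Schmidt norm is sqrt(sum of squares of all entries).
Sum of squares = 0^2 + (-3)^2 + 4^2 + 2^2 + 3^2 + (-2)^2 + 2^2 + 2^2 + 4^2 + 4^2 + (-5)^2 + 5^2 + 5^2 + (-5)^2 + 3^2 + (-5)^2
= 0 + 9 + 16 + 4 + 9 + 4 + 4 + 4 + 16 + 16 + 25 + 25 + 25 + 25 + 9 + 25 = 216
||T||_HS = sqrt(216) = 14.6969

14.6969


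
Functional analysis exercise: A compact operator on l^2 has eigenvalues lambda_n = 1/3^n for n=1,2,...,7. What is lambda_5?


The eigenvalue formula gives lambda_5 = 1/3^5
= 1/243
= 0.0041

0.0041


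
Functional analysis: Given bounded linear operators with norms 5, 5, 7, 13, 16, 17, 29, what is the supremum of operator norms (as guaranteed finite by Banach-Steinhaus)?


By the Uniform Boundedness Principle, the supremum of norms is finite.
sup_k ||T_k|| = max(5, 5, 7, 13, 16, 17, 29) = 29

29


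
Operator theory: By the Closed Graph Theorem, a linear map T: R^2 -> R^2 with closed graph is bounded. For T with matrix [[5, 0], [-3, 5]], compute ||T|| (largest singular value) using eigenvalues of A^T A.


A^T A = [[34, -15], [-15, 25]]
trace(A^T A) = 59, det(A^T A) = 625
discriminant = 59^2 - 4*625 = 981
Largest eigenvalue of A^T A = (trace + sqrt(disc))/2 = 45.1605
||T|| = sqrt(45.1605) = 6.7202

6.7202


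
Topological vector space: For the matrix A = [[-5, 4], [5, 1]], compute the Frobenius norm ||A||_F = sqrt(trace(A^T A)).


||A||_F^2 = sum a_ij^2
= (-5)^2 + 4^2 + 5^2 + 1^2
= 25 + 16 + 25 + 1 = 67
||A||_F = sqrt(67) = 8.1854

8.1854


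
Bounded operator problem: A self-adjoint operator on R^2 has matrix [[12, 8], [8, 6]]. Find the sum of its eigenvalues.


For a self-adjoint (symmetric) matrix, the eigenvalues are real.
The sum of eigenvalues equals the trace of the matrix.
trace = 12 + 6 = 18

18


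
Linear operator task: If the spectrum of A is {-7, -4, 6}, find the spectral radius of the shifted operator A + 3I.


Spectrum of A + 3I = {-4, -1, 9}
Spectral radius = max |lambda| over the shifted spectrum
= max(4, 1, 9) = 9

9


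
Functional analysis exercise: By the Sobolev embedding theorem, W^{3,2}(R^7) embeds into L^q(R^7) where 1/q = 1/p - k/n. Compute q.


Using the Sobolev embedding formula: 1/q = 1/p - k/n
1/q = 1/2 - 3/7 = 1/14
q = 1/(1/14) = 14

14.0000


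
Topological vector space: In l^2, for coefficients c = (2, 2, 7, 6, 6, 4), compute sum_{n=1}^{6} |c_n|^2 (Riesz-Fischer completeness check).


sum |c_n|^2 = 2^2 + 2^2 + 7^2 + 6^2 + 6^2 + 4^2
= 4 + 4 + 49 + 36 + 36 + 16
= 145

145


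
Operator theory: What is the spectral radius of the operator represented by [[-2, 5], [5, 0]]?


For a 2x2 matrix, eigenvalues satisfy lambda^2 - (trace)*lambda + det = 0
trace = -2 + 0 = -2
det = -2*0 - 5*5 = -25
discriminant = (-2)^2 - 4*(-25) = 104
spectral radius = max |eigenvalue| = 6.0990

6.0990


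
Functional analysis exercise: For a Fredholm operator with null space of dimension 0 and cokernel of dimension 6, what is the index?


The Fredholm index is defined as ind(T) = dim(ker T) - dim(coker T)
= 0 - 6
= -6

-6


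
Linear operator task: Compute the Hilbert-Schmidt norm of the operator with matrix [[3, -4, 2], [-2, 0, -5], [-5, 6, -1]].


The Hilbert-Schmidt norm is sqrt(sum of squares of all entries).
Sum of squares = 3^2 + (-4)^2 + 2^2 + (-2)^2 + 0^2 + (-5)^2 + (-5)^2 + 6^2 + (-1)^2
= 9 + 16 + 4 + 4 + 0 + 25 + 25 + 36 + 1 = 120
||T||_HS = sqrt(120) = 10.9545

10.9545


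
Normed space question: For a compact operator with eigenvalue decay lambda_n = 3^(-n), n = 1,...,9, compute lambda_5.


The eigenvalue formula gives lambda_5 = 1/3^5
= 1/243
= 0.0041

0.0041


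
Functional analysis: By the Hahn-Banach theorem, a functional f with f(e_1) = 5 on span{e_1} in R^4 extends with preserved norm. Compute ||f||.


The norm of f is given by ||f|| = sup_{||x||=1} |f(x)|.
On span{e_1}, ||e_1|| = 1, so ||f|| = |f(e_1)| / ||e_1||
= |5| / 1 = 5.0000

5.0000


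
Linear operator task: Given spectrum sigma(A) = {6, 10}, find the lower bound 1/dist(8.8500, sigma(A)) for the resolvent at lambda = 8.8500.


dist(8.8500, {6, 10}) = min(|8.8500 - 6|, |8.8500 - 10|)
= min(2.8500, 1.1500) = 1.1500
Resolvent bound = 1/1.1500 = 0.8696

0.8696


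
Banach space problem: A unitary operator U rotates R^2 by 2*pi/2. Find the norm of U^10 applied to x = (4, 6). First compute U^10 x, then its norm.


U is a rotation by theta = 2*pi/2
U^10 = rotation by 10*theta = 20*pi/2 = 0*pi/2 (mod 2*pi)
cos(0*pi/2) = 1.0000, sin(0*pi/2) = 0.0000
U^10 x = (1.0000 * 4 - 0.0000 * 6, 0.0000 * 4 + 1.0000 * 6)
= (4.0000, 6.0000)
||U^10 x|| = sqrt(4.0000^2 + 6.0000^2) = sqrt(52.0000) = 7.2111

7.2111


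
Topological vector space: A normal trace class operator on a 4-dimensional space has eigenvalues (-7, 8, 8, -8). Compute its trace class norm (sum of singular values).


For a normal operator, singular values equal |eigenvalues|.
Trace norm = sum |lambda_i| = 7 + 8 + 8 + 8
= 31

31


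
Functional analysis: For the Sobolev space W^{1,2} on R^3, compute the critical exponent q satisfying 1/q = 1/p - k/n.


Using the Sobolev embedding formula: 1/q = 1/p - k/n
1/q = 1/2 - 1/3 = 1/6
q = 1/(1/6) = 6

6.0000


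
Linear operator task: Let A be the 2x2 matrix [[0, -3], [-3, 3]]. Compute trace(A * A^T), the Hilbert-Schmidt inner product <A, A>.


trace(A * A^T) = sum of squares of all entries
= 0^2 + (-3)^2 + (-3)^2 + 3^2
= 0 + 9 + 9 + 9
= 27

27


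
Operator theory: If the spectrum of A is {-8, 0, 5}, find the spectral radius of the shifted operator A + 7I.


Spectrum of A + 7I = {-1, 7, 12}
Spectral radius = max |lambda| over the shifted spectrum
= max(1, 7, 12) = 12

12
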